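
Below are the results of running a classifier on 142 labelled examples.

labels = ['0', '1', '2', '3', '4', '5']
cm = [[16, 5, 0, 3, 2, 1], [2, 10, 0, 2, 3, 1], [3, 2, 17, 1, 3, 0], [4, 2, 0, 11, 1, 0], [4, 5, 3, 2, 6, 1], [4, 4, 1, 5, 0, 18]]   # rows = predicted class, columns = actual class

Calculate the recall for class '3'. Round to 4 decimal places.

0.4583

recall = TP/(TP+FN).
3: TP=11, FN=3+2+1+2+5=13 → 11/24 = 0.45833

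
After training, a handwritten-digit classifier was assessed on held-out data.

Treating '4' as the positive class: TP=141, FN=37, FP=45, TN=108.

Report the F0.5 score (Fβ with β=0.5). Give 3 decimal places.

0.765

Fβ = (1+β²)·TP / ((1+β²)·TP + β²·FN + FP), with β²=1/4
= 1.25·141 / (1.25·141 + 0.25·37 + 45) = 0.765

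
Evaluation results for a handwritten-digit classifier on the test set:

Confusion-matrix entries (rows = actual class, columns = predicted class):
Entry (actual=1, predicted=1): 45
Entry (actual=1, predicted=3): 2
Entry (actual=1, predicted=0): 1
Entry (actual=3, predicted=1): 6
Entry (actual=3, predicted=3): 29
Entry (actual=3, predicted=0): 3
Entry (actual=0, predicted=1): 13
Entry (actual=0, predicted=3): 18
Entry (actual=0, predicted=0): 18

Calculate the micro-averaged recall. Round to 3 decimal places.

Micro-averaging pools counts across classes: ΣTP=92, ΣFP=43, ΣFN=43.
Micro-recall = TP/(TP+FN) on pooled counts = 0.681 (equals overall accuracy in single-label multiclass).

0.681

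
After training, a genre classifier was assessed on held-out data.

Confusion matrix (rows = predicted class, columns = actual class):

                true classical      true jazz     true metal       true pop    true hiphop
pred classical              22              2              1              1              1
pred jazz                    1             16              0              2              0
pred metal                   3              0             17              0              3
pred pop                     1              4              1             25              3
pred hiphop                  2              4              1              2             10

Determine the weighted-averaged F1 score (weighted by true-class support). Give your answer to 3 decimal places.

0.737

Per-class F1 score (2·TP/(2·TP+FP+FN)):
  classical: TP=22, FP=2+1+1+1=5, FN=1+3+1+2=7 → 44/56 = 0.7857
  jazz: TP=16, FP=1+0+2+0=3, FN=2+0+4+4=10 → 32/45 = 0.7111
  metal: TP=17, FP=3+0+0+3=6, FN=1+0+1+1=3 → 34/43 = 0.7907
  pop: TP=25, FP=1+4+1+3=9, FN=1+2+0+2=5 → 50/64 = 0.7813
  hiphop: TP=10, FP=2+4+1+2=9, FN=1+0+3+3=7 → 20/36 = 0.5556
Weighted-F1 score = Σ (supportᵢ/N)·F1 scoreᵢ with N=122: (29/122)·0.7857 + (26/122)·0.7111 + (20/122)·0.7907 + (30/122)·0.7813 + (17/122)·0.5556 = 0.737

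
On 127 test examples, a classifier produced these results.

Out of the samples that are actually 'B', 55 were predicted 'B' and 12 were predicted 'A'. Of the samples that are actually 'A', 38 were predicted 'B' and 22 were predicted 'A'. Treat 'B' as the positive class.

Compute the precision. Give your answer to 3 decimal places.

Precision = TP/(TP+FP) = 55/(55+38) = 55/93 = 0.591

0.591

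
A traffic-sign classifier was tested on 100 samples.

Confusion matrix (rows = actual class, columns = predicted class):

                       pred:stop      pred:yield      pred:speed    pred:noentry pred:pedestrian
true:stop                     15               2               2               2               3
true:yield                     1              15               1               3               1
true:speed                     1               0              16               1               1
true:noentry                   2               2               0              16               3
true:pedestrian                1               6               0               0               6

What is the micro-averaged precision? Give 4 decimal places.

Micro-averaging pools counts across classes: ΣTP=68, ΣFP=32, ΣFN=32.
Micro-precision = TP/(TP+FP) on pooled counts = 0.6800 (equals overall accuracy in single-label multiclass).

0.6800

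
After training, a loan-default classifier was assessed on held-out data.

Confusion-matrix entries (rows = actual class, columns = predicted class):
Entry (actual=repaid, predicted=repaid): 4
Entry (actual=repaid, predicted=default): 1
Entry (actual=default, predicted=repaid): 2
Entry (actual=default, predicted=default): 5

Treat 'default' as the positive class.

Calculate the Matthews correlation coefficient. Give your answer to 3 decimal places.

0.507

MCC = (TP·TN − FP·FN) / √((TP+FP)(TP+FN)(TN+FP)(TN+FN))
Numerator = 5·4 − 1·2 = 18
Denominator = √(6·7·5·6) = √1260 = 35.4965
MCC = 18 / 35.4965 = 0.507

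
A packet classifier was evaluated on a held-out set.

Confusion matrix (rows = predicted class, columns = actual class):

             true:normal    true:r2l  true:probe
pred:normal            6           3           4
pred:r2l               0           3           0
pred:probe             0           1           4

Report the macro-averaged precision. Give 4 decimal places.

0.7538

Per-class precision (TP/(TP+FP)):
  normal: TP=6, FP=3+4=7 → 6/13 = 0.46154
  r2l: TP=3, FP=0+0=0 → 3/3 = 1.00000
  probe: TP=4, FP=0+1=1 → 4/5 = 0.80000
Macro-precision = mean = (0.46154 + 1.00000 + 0.80000) / 3 = 0.7538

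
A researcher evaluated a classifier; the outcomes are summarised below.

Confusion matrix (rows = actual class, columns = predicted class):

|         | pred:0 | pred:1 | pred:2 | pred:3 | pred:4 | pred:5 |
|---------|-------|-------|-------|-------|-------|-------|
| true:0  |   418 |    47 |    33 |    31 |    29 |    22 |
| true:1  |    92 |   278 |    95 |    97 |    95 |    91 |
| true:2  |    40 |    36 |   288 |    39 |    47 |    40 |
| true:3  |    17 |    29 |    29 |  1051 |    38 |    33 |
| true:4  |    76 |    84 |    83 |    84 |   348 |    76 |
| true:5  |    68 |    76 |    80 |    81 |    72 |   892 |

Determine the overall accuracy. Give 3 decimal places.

0.650

Accuracy = trace / total = (418+278+288+1051+348+892=3275) / 5035 = 3275/5035 = 0.650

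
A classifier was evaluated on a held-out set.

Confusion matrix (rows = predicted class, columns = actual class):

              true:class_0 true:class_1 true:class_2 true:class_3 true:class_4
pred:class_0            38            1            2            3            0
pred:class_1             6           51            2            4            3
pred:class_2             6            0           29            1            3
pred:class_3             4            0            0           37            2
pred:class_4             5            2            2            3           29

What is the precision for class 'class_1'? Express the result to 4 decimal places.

0.7727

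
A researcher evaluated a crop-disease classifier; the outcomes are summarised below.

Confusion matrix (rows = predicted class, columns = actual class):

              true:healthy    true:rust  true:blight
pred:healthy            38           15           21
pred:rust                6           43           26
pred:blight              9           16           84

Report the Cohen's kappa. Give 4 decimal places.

Observed agreement pₒ = trace/N = 165/258 = 0.63953
Expected agreement pₑ = Σ (rowᵢ·colᵢ)/N² = (53·74 + 74·75 + 131·109)/258² = 0.35681
κ = (pₒ − pₑ)/(1 − pₑ) = (0.63953 − 0.35681)/(1 − 0.35681) = 0.4396

0.4396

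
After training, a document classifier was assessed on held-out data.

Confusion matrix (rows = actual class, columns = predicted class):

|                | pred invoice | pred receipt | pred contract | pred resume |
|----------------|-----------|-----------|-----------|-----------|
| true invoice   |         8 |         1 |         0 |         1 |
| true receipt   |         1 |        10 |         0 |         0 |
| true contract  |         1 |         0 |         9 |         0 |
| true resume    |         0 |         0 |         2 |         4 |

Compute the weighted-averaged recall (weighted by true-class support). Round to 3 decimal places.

0.838

Per-class recall (TP/(TP+FN)):
  invoice: TP=8, FN=1+0+1=2 → 8/10 = 0.8000
  receipt: TP=10, FN=1+0+0=1 → 10/11 = 0.9091
  contract: TP=9, FN=1+0+0=1 → 9/10 = 0.9000
  resume: TP=4, FN=0+0+2=2 → 4/6 = 0.6667
Weighted-recall = Σ (supportᵢ/N)·recallᵢ with N=37: (10/37)·0.8000 + (11/37)·0.9091 + (10/37)·0.9000 + (6/37)·0.6667 = 0.838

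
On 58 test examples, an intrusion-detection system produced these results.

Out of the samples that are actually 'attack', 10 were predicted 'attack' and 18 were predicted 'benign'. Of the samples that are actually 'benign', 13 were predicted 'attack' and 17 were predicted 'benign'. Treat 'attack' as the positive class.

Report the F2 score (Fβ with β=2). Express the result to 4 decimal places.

0.3704

Fβ = (1+β²)·TP / ((1+β²)·TP + β²·FN + FP), with β²=4
= 5·10 / (5·10 + 4·18 + 13) = 0.3704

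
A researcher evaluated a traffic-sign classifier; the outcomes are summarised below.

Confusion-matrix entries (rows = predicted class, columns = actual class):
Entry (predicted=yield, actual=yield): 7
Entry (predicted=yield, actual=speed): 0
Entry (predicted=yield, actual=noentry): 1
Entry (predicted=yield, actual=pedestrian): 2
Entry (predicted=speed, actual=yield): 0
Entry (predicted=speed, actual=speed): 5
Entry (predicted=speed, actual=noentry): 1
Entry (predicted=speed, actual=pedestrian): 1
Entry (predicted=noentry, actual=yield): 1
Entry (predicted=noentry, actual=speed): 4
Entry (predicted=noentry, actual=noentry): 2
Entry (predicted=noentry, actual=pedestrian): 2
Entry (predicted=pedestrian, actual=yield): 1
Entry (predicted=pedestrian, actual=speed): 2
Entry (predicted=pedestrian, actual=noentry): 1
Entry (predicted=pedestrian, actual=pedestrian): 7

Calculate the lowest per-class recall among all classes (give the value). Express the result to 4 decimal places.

0.4000

Per-class recall (TP/(TP+FN)):
  yield: TP=7, FN=0+1+1=2 → 7/9 = 0.77778
  speed: TP=5, FN=0+4+2=6 → 5/11 = 0.45455
  noentry: TP=2, FN=1+1+1=3 → 2/5 = 0.40000
  pedestrian: TP=7, FN=2+1+2=5 → 7/12 = 0.58333
Lowest is class 'noentry' with recall = 0.4000.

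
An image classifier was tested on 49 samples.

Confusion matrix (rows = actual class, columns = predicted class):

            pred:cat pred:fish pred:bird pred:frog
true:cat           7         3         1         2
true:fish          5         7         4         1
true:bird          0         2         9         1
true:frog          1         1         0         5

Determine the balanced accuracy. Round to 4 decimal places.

0.6036

Balanced accuracy = mean of per-class recall.
  cat: recall = 7/13 = 0.53846
  fish: recall = 7/17 = 0.41176
  bird: recall = 9/12 = 0.75000
  frog: recall = 5/7 = 0.71429
Mean = (0.53846 + 0.41176 + 0.75000 + 0.71429) / 4 = 0.6036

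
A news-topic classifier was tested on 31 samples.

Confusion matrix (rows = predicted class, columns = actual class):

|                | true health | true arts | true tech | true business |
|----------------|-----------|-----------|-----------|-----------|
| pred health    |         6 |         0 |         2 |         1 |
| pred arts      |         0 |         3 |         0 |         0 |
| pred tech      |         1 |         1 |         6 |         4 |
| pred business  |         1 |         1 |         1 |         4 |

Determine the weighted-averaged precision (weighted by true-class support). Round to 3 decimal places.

0.644

Per-class precision (TP/(TP+FP)):
  health: TP=6, FP=0+2+1=3 → 6/9 = 0.6667
  arts: TP=3, FP=0+0+0=0 → 3/3 = 1.0000
  tech: TP=6, FP=1+1+4=6 → 6/12 = 0.5000
  business: TP=4, FP=1+1+1=3 → 4/7 = 0.5714
Weighted-precision = Σ (supportᵢ/N)·precisionᵢ with N=31: (8/31)·0.6667 + (5/31)·1.0000 + (9/31)·0.5000 + (9/31)·0.5714 = 0.644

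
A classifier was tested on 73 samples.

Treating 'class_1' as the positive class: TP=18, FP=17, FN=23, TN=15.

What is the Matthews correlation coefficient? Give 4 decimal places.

-0.0916

MCC = (TP·TN − FP·FN) / √((TP+FP)(TP+FN)(TN+FP)(TN+FN))
Numerator = 18·15 − 17·23 = -121
Denominator = √(35·41·32·38) = √1744960 = 1320.9693
MCC = -121 / 1320.9693 = -0.0916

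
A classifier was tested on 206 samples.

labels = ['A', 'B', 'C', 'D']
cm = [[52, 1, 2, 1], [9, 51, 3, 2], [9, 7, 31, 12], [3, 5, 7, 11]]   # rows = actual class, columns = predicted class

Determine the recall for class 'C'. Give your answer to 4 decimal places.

Treat 'C' as positive and all other classes as negative.
recall = TP/(TP+FN).
C: TP=31, FN=9+7+12=28 → 31/59 = 0.52542

0.5254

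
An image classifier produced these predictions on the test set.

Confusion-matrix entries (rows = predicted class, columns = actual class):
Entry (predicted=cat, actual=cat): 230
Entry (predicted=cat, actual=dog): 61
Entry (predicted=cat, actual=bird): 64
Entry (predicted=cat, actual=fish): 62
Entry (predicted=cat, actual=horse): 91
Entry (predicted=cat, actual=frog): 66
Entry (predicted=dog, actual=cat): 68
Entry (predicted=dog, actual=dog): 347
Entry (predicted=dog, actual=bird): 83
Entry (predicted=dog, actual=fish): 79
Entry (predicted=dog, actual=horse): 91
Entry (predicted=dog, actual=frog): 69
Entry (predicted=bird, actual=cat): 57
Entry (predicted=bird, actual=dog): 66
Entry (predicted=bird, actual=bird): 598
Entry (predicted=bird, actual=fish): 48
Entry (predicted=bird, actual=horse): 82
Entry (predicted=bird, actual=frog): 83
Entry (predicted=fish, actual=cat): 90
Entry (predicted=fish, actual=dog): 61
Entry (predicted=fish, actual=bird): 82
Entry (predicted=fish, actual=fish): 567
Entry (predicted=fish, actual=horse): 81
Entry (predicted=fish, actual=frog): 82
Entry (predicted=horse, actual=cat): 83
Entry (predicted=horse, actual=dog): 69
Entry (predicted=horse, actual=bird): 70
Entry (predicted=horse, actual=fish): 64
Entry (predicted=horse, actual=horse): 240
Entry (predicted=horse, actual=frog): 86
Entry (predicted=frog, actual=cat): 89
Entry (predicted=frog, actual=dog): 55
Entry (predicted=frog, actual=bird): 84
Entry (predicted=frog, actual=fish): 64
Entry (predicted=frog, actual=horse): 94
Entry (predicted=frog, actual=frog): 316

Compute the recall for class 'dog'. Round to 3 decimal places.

One-vs-rest for 'dog': TP = diagonal; FP = other classes predicted 'dog'; FN = 'dog' predicted as other.
recall = TP/(TP+FN).
dog: TP=347, FN=61+66+61+69+55=312 → 347/659 = 0.5266

0.527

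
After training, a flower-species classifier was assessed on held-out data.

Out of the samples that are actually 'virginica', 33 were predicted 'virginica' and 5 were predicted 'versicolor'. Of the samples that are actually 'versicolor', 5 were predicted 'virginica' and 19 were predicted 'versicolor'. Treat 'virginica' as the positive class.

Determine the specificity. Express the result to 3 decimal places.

0.792

Specificity = TN/(TN+FP) = 19/(19+5) = 0.792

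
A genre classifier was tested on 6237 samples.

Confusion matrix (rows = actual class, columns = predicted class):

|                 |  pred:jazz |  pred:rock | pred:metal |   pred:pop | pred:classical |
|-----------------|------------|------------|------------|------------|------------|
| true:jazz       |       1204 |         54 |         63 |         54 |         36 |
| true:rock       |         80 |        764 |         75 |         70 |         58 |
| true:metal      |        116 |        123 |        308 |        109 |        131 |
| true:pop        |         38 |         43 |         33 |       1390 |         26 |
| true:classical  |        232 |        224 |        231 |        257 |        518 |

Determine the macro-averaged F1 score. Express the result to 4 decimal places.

0.6301

Per-class F1 score (2·TP/(2·TP+FP+FN)):
  jazz: TP=1204, FP=80+116+38+232=466, FN=54+63+54+36=207 → 2408/3081 = 0.78156
  rock: TP=764, FP=54+123+43+224=444, FN=80+75+70+58=283 → 1528/2255 = 0.67761
  metal: TP=308, FP=63+75+33+231=402, FN=116+123+109+131=479 → 616/1497 = 0.41149
  pop: TP=1390, FP=54+70+109+257=490, FN=38+43+33+26=140 → 2780/3410 = 0.81525
  classical: TP=518, FP=36+58+131+26=251, FN=232+224+231+257=944 → 1036/2231 = 0.46437
Macro-F1 score = mean = (0.78156 + 0.67761 + 0.41149 + 0.81525 + 0.46437) / 5 = 0.6301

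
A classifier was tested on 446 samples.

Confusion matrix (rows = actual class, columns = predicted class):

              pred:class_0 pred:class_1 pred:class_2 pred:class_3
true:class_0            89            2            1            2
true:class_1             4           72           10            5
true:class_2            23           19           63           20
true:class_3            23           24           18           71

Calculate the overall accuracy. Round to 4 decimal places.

0.6614

Accuracy = trace / total = (89+72+63+71=295) / 446 = 295/446 = 0.6614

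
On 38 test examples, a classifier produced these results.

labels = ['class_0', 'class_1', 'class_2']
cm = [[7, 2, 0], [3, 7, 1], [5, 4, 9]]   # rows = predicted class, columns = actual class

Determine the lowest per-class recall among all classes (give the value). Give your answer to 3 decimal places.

0.467

Per-class recall (TP/(TP+FN)):
  class_0: TP=7, FN=3+5=8 → 7/15 = 0.4667
  class_1: TP=7, FN=2+4=6 → 7/13 = 0.5385
  class_2: TP=9, FN=0+1=1 → 9/10 = 0.9000
Lowest is class 'class_0' with recall = 0.467.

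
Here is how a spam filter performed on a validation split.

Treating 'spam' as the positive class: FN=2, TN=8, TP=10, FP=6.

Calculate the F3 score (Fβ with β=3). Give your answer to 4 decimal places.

Fβ = (1+β²)·TP / ((1+β²)·TP + β²·FN + FP), with β²=9
= 10·10 / (10·10 + 9·2 + 6) = 0.8065

0.8065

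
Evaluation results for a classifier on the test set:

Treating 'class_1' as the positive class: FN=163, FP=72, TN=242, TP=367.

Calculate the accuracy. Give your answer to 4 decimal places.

0.7216

Accuracy = (TP+TN)/N = (367+242)/844 = 0.7216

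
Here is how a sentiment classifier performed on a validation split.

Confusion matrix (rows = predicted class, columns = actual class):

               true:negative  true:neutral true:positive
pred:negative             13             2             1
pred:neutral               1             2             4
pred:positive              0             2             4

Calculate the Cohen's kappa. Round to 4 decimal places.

Observed agreement pₒ = trace/N = 19/29 = 0.65517
Expected agreement pₑ = Σ (rowᵢ·colᵢ)/N² = (14·16 + 6·7 + 9·6)/29² = 0.38050
κ = (pₒ − pₑ)/(1 − pₑ) = (0.65517 − 0.38050)/(1 − 0.38050) = 0.4434

0.4434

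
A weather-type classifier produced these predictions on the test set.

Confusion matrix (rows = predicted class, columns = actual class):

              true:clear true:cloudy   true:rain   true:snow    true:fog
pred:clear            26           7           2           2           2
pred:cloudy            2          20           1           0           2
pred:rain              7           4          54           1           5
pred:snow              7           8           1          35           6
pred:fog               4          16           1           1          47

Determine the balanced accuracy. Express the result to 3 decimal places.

Balanced accuracy = mean of per-class recall.
  clear: recall = 26/46 = 0.5652
  cloudy: recall = 20/55 = 0.3636
  rain: recall = 54/59 = 0.9153
  snow: recall = 35/39 = 0.8974
  fog: recall = 47/62 = 0.7581
Mean = (0.5652 + 0.3636 + 0.9153 + 0.8974 + 0.7581) / 5 = 0.700

0.700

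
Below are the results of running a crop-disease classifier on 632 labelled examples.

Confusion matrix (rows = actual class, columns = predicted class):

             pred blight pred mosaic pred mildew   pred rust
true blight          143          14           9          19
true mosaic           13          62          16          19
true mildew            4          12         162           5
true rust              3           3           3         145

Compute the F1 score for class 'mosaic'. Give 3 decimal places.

One-vs-rest for 'mosaic': TP = diagonal; FP = other classes predicted 'mosaic'; FN = 'mosaic' predicted as other.
F1 score = 2·TP/(2·TP+FP+FN).
mosaic: TP=62, FP=14+12+3=29, FN=13+16+19=48 → 124/201 = 0.6169

0.617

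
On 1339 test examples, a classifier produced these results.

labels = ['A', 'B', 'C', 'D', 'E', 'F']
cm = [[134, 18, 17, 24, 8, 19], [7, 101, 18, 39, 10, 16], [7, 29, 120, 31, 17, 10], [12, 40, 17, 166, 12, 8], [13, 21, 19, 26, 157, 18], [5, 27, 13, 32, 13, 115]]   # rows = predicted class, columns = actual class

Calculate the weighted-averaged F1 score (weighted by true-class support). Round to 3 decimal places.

0.588

Per-class F1 score (2·TP/(2·TP+FP+FN)):
  A: TP=134, FP=18+17+24+8+19=86, FN=7+7+12+13+5=44 → 268/398 = 0.6734
  B: TP=101, FP=7+18+39+10+16=90, FN=18+29+40+21+27=135 → 202/427 = 0.4731
  C: TP=120, FP=7+29+31+17+10=94, FN=17+18+17+19+13=84 → 240/418 = 0.5742
  D: TP=166, FP=12+40+17+12+8=89, FN=24+39+31+26+32=152 → 332/573 = 0.5794
  E: TP=157, FP=13+21+19+26+18=97, FN=8+10+17+12+13=60 → 314/471 = 0.6667
  F: TP=115, FP=5+27+13+32+13=90, FN=19+16+10+8+18=71 → 230/391 = 0.5882
Weighted-F1 score = Σ (supportᵢ/N)·F1 scoreᵢ with N=1339: (178/1339)·0.6734 + (236/1339)·0.4731 + (204/1339)·0.5742 + (318/1339)·0.5794 + (217/1339)·0.6667 + (186/1339)·0.5882 = 0.588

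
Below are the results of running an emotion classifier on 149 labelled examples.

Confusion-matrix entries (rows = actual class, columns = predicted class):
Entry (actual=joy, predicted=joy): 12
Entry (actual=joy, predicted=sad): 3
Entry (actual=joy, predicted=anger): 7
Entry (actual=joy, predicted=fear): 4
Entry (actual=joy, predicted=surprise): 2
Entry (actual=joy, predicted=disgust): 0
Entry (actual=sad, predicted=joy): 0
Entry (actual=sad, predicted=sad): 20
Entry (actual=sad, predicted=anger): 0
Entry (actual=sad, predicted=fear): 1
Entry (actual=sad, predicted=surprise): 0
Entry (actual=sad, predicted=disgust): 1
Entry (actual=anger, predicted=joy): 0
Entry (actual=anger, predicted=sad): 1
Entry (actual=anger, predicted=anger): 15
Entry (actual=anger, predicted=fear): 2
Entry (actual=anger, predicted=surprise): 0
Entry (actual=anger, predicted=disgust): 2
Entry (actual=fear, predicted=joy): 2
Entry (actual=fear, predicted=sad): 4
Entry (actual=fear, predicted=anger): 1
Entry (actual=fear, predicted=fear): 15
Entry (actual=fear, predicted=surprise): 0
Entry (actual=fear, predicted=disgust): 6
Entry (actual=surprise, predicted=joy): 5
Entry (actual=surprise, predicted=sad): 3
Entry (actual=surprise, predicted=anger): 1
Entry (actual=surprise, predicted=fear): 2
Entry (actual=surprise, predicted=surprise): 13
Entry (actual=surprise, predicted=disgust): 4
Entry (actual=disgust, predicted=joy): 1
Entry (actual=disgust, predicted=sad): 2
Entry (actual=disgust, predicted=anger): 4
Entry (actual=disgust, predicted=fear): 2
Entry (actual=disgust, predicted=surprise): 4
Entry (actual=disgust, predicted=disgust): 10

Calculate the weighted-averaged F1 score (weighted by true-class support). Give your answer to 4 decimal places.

Per-class F1 score (2·TP/(2·TP+FP+FN)):
  joy: TP=12, FP=0+0+2+5+1=8, FN=3+7+4+2+0=16 → 24/48 = 0.50000
  sad: TP=20, FP=3+1+4+3+2=13, FN=0+0+1+0+1=2 → 40/55 = 0.72727
  anger: TP=15, FP=7+0+1+1+4=13, FN=0+1+2+0+2=5 → 30/48 = 0.62500
  fear: TP=15, FP=4+1+2+2+2=11, FN=2+4+1+0+6=13 → 30/54 = 0.55556
  surprise: TP=13, FP=2+0+0+0+4=6, FN=5+3+1+2+4=15 → 26/47 = 0.55319
  disgust: TP=10, FP=0+1+2+6+4=13, FN=1+2+4+2+4=13 → 20/46 = 0.43478
Weighted-F1 score = Σ (supportᵢ/N)·F1 scoreᵢ with N=149: (28/149)·0.50000 + (22/149)·0.72727 + (20/149)·0.62500 + (28/149)·0.55556 + (28/149)·0.55319 + (23/149)·0.43478 = 0.5607

0.5607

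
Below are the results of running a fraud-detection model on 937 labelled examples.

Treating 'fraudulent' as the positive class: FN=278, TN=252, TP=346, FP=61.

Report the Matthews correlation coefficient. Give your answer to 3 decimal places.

0.342

MCC = (TP·TN − FP·FN) / √((TP+FP)(TP+FN)(TN+FP)(TN+FN))
Numerator = 346·252 − 61·278 = 70234
Denominator = √(407·624·313·530) = √42130751520 = 205257.7685
MCC = 70234 / 205257.7685 = 0.342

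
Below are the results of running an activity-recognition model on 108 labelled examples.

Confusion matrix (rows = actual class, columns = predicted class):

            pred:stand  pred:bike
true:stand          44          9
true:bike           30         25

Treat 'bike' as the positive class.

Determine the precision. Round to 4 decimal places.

Precision = TP/(TP+FP) = 25/(25+9) = 25/34 = 0.7353

0.7353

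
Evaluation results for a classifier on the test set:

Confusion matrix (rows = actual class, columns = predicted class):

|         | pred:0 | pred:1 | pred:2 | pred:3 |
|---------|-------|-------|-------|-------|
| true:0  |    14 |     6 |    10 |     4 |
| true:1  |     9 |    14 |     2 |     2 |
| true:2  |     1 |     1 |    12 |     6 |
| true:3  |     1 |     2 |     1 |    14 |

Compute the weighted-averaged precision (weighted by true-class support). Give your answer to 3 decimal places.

0.553

Per-class precision (TP/(TP+FP)):
  0: TP=14, FP=9+1+1=11 → 14/25 = 0.5600
  1: TP=14, FP=6+1+2=9 → 14/23 = 0.6087
  2: TP=12, FP=10+2+1=13 → 12/25 = 0.4800
  3: TP=14, FP=4+2+6=12 → 14/26 = 0.5385
Weighted-precision = Σ (supportᵢ/N)·precisionᵢ with N=99: (34/99)·0.5600 + (27/99)·0.6087 + (20/99)·0.4800 + (18/99)·0.5385 = 0.553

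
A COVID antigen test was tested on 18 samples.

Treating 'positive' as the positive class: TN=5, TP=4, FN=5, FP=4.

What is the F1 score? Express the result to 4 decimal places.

Precision = TP/(TP+FP) = 4/8 = 0.5000
Recall = TP/(TP+FN) = 4/9 = 0.4444
F1 = 2·TP/(2·TP+FP+FN) = 8/17 = 0.4706

0.4706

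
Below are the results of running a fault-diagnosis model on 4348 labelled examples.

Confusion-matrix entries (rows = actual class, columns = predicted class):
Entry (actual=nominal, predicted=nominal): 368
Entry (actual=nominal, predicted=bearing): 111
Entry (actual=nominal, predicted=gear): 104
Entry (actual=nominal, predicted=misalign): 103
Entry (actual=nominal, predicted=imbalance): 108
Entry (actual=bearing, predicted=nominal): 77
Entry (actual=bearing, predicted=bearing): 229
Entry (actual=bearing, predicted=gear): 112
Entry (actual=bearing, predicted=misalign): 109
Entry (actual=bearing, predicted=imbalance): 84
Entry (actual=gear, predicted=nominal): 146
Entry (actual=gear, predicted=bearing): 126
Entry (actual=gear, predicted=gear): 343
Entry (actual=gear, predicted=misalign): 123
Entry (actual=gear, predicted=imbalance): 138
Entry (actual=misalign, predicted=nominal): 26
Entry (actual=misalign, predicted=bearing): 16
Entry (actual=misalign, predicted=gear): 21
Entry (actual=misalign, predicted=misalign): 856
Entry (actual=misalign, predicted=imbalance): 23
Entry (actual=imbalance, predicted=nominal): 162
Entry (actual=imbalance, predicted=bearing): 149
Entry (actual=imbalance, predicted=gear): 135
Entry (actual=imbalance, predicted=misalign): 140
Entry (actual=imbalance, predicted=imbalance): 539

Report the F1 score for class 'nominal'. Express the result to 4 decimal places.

Take TP from the diagonal, FP from the rest of the 'nominal' prediction marginal, FN from the rest of the 'nominal' actual marginal.
F1 score = 2·TP/(2·TP+FP+FN).
nominal: TP=368, FP=77+146+26+162=411, FN=111+104+103+108=426 → 736/1573 = 0.46790

0.4679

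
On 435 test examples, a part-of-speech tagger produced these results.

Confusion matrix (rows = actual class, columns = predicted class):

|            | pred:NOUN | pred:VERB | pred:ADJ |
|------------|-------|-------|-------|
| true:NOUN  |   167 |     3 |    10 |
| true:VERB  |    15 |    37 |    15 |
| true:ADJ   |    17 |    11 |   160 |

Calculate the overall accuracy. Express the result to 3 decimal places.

0.837

Accuracy = trace / total = (167+37+160=364) / 435 = 364/435 = 0.837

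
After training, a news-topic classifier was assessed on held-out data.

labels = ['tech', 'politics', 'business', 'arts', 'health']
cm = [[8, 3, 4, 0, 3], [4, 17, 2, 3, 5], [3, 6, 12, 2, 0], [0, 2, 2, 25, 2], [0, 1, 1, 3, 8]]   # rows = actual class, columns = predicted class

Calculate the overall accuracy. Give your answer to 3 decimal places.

Accuracy = trace / total = (8+17+12+25+8=70) / 116 = 70/116 = 0.603

0.603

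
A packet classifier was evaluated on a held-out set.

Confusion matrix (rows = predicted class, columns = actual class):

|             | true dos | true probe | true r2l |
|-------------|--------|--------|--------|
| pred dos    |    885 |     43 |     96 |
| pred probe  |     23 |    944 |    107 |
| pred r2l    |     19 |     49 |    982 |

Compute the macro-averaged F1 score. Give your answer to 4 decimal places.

0.8936

Per-class F1 score (2·TP/(2·TP+FP+FN)):
  dos: TP=885, FP=43+96=139, FN=23+19=42 → 1770/1951 = 0.90723
  probe: TP=944, FP=23+107=130, FN=43+49=92 → 1888/2110 = 0.89479
  r2l: TP=982, FP=19+49=68, FN=96+107=203 → 1964/2235 = 0.87875
Macro-F1 score = mean = (0.90723 + 0.89479 + 0.87875) / 3 = 0.8936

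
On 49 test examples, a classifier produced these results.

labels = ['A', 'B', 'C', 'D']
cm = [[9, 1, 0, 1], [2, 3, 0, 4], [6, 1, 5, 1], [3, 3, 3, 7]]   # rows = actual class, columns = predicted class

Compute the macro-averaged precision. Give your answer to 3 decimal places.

0.497

Per-class precision (TP/(TP+FP)):
  A: TP=9, FP=2+6+3=11 → 9/20 = 0.4500
  B: TP=3, FP=1+1+3=5 → 3/8 = 0.3750
  C: TP=5, FP=0+0+3=3 → 5/8 = 0.6250
  D: TP=7, FP=1+4+1=6 → 7/13 = 0.5385
Macro-precision = mean = (0.4500 + 0.3750 + 0.6250 + 0.5385) / 4 = 0.497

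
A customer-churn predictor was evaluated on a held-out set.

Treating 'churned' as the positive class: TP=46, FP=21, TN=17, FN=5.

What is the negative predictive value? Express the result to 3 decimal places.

NPV = TN/(TN+FN) = 17/(17+5) = 0.773

0.773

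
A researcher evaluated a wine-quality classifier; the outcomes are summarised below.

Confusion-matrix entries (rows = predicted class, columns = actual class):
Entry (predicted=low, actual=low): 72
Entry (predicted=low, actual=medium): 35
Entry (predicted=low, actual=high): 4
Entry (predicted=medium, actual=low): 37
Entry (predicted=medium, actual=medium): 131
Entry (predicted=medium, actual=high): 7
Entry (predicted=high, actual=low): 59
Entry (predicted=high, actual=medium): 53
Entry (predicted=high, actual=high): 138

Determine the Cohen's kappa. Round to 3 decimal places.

Observed agreement pₒ = trace/N = 341/536 = 0.6362
Expected agreement pₑ = Σ (rowᵢ·colᵢ)/N² = (168·111 + 219·175 + 149·250)/536² = 0.3280
κ = (pₒ − pₑ)/(1 − pₑ) = (0.6362 − 0.3280)/(1 − 0.3280) = 0.459

0.459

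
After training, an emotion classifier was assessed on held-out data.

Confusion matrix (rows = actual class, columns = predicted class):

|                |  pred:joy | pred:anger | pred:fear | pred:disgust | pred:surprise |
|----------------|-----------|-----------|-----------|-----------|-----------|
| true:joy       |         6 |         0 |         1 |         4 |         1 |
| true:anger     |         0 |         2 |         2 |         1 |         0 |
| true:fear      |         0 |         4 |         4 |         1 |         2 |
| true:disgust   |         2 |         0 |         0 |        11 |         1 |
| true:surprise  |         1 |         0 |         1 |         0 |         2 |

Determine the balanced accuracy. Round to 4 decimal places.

Balanced accuracy = mean of per-class recall.
  joy: recall = 6/12 = 0.50000
  anger: recall = 2/5 = 0.40000
  fear: recall = 4/11 = 0.36364
  disgust: recall = 11/14 = 0.78571
  surprise: recall = 2/4 = 0.50000
Mean = (0.50000 + 0.40000 + 0.36364 + 0.78571 + 0.50000) / 5 = 0.5099

0.5099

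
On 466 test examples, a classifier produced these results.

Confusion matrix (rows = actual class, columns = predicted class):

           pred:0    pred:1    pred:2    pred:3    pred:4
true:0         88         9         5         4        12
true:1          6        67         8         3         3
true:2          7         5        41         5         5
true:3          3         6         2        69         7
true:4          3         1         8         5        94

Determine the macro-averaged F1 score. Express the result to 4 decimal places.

0.7603

Per-class F1 score (2·TP/(2·TP+FP+FN)):
  0: TP=88, FP=6+7+3+3=19, FN=9+5+4+12=30 → 176/225 = 0.78222
  1: TP=67, FP=9+5+6+1=21, FN=6+8+3+3=20 → 134/175 = 0.76571
  2: TP=41, FP=5+8+2+8=23, FN=7+5+5+5=22 → 82/127 = 0.64567
  3: TP=69, FP=4+3+5+5=17, FN=3+6+2+7=18 → 138/173 = 0.79769
  4: TP=94, FP=12+3+5+7=27, FN=3+1+8+5=17 → 188/232 = 0.81034
Macro-F1 score = mean = (0.78222 + 0.76571 + 0.64567 + 0.79769 + 0.81034) / 5 = 0.7603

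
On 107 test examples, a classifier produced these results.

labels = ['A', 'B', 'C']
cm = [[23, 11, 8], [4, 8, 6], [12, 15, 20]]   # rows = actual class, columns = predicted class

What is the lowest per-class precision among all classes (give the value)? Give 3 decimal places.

Per-class precision (TP/(TP+FP)):
  A: TP=23, FP=4+12=16 → 23/39 = 0.5897
  B: TP=8, FP=11+15=26 → 8/34 = 0.2353
  C: TP=20, FP=8+6=14 → 20/34 = 0.5882
Lowest is class 'B' with precision = 0.235.

0.235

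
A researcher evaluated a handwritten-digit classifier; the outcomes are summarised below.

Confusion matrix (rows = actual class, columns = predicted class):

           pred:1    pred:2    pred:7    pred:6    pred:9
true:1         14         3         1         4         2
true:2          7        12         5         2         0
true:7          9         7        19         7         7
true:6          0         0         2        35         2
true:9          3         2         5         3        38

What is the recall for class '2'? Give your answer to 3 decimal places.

0.462

recall = TP/(TP+FN).
2: TP=12, FN=7+5+2+0=14 → 12/26 = 0.4615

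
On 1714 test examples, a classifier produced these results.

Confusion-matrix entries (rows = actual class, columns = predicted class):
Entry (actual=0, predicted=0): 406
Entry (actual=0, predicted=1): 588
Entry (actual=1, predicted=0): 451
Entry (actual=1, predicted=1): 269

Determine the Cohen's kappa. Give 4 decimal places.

Observed agreement pₒ = trace/N = 675/1714 = 0.39382
Expected agreement pₑ = Σ (rowᵢ·colᵢ)/N² = (994·857 + 720·857)/1714² = 0.50000
κ = (pₒ − pₑ)/(1 − pₑ) = (0.39382 − 0.50000)/(1 − 0.50000) = -0.2124

-0.2124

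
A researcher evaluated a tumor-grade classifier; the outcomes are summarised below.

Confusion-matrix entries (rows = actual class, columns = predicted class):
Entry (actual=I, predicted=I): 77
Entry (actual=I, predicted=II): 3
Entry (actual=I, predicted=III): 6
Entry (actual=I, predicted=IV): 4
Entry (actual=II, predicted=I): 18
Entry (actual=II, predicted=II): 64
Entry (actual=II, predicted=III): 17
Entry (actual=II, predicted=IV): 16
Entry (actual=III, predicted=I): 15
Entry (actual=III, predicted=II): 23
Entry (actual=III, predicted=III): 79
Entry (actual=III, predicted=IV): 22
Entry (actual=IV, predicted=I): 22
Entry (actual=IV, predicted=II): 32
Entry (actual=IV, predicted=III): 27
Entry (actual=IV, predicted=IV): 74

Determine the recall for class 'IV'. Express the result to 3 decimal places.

Take TP from the diagonal, FP from the rest of the 'IV' prediction marginal, FN from the rest of the 'IV' actual marginal.
recall = TP/(TP+FN).
IV: TP=74, FN=22+32+27=81 → 74/155 = 0.4774

0.477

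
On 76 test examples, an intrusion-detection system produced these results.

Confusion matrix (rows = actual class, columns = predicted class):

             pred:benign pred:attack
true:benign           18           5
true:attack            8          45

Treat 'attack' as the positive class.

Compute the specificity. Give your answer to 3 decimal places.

0.783

Specificity = TN/(TN+FP) = 18/(18+5) = 0.783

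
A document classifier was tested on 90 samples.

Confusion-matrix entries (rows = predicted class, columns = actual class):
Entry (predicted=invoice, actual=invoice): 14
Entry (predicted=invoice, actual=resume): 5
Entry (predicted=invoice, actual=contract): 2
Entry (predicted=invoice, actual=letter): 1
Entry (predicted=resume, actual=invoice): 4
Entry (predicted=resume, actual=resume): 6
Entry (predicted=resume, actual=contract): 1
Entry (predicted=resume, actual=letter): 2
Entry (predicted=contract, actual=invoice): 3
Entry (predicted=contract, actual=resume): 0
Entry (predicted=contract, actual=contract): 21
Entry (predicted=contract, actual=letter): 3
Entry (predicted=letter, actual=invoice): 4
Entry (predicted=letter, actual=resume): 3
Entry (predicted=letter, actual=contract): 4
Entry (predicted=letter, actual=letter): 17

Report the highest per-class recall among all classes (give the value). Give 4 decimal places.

0.7500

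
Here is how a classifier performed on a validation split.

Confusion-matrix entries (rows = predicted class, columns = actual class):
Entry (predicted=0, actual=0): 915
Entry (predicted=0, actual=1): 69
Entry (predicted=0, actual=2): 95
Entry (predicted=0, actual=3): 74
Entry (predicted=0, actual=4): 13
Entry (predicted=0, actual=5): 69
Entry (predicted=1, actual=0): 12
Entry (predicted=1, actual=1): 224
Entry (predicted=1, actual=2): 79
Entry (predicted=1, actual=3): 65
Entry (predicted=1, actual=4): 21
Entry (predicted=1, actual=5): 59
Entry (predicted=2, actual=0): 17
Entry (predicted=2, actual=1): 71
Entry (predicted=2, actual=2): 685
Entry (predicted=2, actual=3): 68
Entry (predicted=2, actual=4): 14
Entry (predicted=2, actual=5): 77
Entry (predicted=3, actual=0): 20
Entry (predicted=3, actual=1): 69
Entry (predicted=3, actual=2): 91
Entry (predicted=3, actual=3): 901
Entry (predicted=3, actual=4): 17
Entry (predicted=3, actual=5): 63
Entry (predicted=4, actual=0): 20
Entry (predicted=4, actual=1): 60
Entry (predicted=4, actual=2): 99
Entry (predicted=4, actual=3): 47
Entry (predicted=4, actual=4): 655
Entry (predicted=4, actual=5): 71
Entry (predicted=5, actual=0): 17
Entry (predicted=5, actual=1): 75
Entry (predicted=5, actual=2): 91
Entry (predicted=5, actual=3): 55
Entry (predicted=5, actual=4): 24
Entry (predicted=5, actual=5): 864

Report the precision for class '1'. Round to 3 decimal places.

0.487

Take TP from the diagonal, FP from the rest of the '1' prediction marginal, FN from the rest of the '1' actual marginal.
precision = TP/(TP+FP).
1: TP=224, FP=12+79+65+21+59=236 → 224/460 = 0.4870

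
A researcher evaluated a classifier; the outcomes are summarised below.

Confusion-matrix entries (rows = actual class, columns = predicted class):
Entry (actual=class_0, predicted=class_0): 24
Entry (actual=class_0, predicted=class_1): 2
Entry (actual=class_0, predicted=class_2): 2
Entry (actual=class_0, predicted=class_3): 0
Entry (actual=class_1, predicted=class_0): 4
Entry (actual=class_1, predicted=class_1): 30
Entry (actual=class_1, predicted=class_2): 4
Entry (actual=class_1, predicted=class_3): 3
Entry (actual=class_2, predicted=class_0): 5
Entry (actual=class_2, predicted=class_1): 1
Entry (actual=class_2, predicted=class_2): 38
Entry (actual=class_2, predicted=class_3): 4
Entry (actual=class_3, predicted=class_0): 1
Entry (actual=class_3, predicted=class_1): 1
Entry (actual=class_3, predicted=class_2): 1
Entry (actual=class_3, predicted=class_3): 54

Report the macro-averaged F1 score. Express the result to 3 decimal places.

0.827

Per-class F1 score (2·TP/(2·TP+FP+FN)):
  class_0: TP=24, FP=4+5+1=10, FN=2+2+0=4 → 48/62 = 0.7742
  class_1: TP=30, FP=2+1+1=4, FN=4+4+3=11 → 60/75 = 0.8000
  class_2: TP=38, FP=2+4+1=7, FN=5+1+4=10 → 76/93 = 0.8172
  class_3: TP=54, FP=0+3+4=7, FN=1+1+1=3 → 108/118 = 0.9153
Macro-F1 score = mean = (0.7742 + 0.8000 + 0.8172 + 0.9153) / 4 = 0.827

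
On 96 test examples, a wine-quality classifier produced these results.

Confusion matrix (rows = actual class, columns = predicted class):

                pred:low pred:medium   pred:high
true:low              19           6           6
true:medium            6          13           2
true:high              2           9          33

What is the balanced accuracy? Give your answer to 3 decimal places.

0.661

Balanced accuracy = mean of per-class recall.
  low: recall = 19/31 = 0.6129
  medium: recall = 13/21 = 0.6190
  high: recall = 33/44 = 0.7500
Mean = (0.6129 + 0.6190 + 0.7500) / 3 = 0.661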